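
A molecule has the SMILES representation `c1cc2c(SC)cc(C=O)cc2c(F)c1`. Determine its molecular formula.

C12H9FOS

Atom tally by fragment:
  naphthalene ring system core → C:10 H:8
  (− 3 ring H displaced by substituents)
  + SCH3 → C:1 H:3 S:1
  + CHO → C:1 H:1 O:1
  + F → F:1
Element totals:
  C: 12
  H: 9
  F: 1
  O: 1
  S: 1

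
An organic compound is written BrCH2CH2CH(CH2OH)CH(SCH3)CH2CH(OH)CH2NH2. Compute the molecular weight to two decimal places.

Atom tally by fragment:
  BrCH2 → C:1 H:2 Br:1
  CH2 → C:1 H:2
  CH(CH2OH) → C:2 H:4 O:1
  CH(SCH3) → C:2 H:4 S:1
  CH2 → C:1 H:2
  CH(OH) → C:1 H:2 O:1
  CH2NH2 → C:1 H:4 N:1
Element totals:
  C: 9
  H: 20
  Br: 1
  N: 1
  O: 2
  S: 1
Molecular formula: C9H20BrNO2S.
  M = 9(12.011) + 20(1.008) + 79.904 + 14.007 + 2(15.999) + 32.06
    = 108.099 + 20.160 + 79.904 + 14.007 + 31.998 + 32.060 = 286.228

286.23 g/mol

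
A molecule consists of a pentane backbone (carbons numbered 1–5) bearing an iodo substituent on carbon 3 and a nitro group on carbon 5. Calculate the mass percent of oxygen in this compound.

Atom tally by fragment:
  CH3 → C:1 H:3
  CH2 → C:1 H:2
  CH(I) → C:1 H:1 I:1
  CH2 → C:1 H:2
  CH2NO2 → C:1 H:2 N:1 O:2
Element totals:
  C: 5
  H: 10
  I: 1
  N: 1
  O: 2
Molecular formula: C5H10INO2.
Molar mass = 243.044 g/mol.
Mass from O: 2 × 15.999 = 31.998 g/mol.
%O = 31.998 / 243.044 × 100 = 13.17%.

13.17%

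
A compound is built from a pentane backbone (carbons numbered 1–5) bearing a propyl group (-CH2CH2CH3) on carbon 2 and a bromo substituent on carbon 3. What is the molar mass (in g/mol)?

Atom tally by fragment:
  CH3 → C:1 H:3
  CH(CH2CH2CH3) → C:4 H:8
  CH(Br) → C:1 H:1 Br:1
  CH2 → C:1 H:2
  CH3 → C:1 H:3
Element totals:
  C: 8
  H: 17
  Br: 1
Molecular formula: C8H17Br.
  M = 8(12.011) + 17(1.008) + 79.904
    = 96.088 + 17.136 + 79.904 = 193.128

193.13 g/mol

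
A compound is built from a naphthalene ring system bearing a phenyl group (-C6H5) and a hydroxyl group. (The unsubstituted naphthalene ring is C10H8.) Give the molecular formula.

Atom tally by fragment:
  naphthalene ring system core → C:10 H:8
  (− 2 ring H displaced by substituents)
  + C6H5 → C:6 H:5
  + OH → O:1 H:1
Element totals:
  C: 16
  H: 12
  O: 1

C16H12O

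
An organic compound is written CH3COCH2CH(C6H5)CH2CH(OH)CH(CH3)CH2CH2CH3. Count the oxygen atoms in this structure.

Atom tally by fragment:
  CH3COCH2 → C:3 H:5 O:1
  CH(C6H5) → C:7 H:6
  CH2 → C:1 H:2
  CH(OH) → C:1 H:2 O:1
  CH(CH3) → C:2 H:4
  CH2 → C:1 H:2
  CH2 → C:1 H:2
  CH3 → C:1 H:3
Element totals:
  C: 17
  H: 26
  O: 2

2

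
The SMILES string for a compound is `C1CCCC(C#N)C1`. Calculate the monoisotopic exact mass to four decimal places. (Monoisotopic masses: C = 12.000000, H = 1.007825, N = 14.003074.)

109.0891

Atom tally by fragment:
  cyclohexane ring core → C:6 H:12
  (− 1 ring H displaced by substituents)
  + CN → C:1 N:1
Element totals:
  C: 7
  H: 11
  N: 1
Molecular formula: C7H11N.
  M = 7(12.0) + 11(1.007825) + 14.003074
    = 84.000000 + 11.086075 + 14.003074 = 109.089149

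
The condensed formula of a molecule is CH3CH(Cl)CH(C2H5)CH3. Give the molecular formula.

Atom tally by fragment:
  CH3 → C:1 H:3
  CH(Cl) → C:1 H:1 Cl:1
  CH(C2H5) → C:3 H:6
  CH3 → C:1 H:3
Element totals:
  C: 6
  H: 13
  Cl: 1

C6H13Cl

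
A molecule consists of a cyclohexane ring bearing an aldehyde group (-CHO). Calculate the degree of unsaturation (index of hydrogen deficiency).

2

Atom tally by fragment:
  cyclohexane ring core → C:6 H:12
  (− 1 ring H displaced by substituents)
  + CHO → C:1 H:1 O:1
Element totals:
  C: 7
  H: 12
  O: 1
Molecular formula: C7H12O.
DoU = (2C + 2 + N − H − X) / 2 = (2·7 + 2 + 0 − 12 − 0) / 2 = 2.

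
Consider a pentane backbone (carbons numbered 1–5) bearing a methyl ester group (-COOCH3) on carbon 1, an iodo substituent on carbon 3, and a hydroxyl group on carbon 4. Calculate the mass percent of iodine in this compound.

Atom tally by fragment:
  CH3OOCCH2 → C:3 H:5 O:2
  CH2 → C:1 H:2
  CH(I) → C:1 H:1 I:1
  CH(OH) → C:1 H:2 O:1
  CH3 → C:1 H:3
Element totals:
  C: 7
  H: 13
  I: 1
  O: 3
Molecular formula: C7H13IO3.
Molar mass = 272.082 g/mol.
Mass from I: 1 × 126.904 = 126.904 g/mol.
%I = 126.904 / 272.082 × 100 = 46.64%.

46.64%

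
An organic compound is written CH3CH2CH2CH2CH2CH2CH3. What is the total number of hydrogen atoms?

16

Element totals:
  C: 7
  H: 16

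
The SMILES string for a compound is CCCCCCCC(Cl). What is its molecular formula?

C8H17Cl

Atom tally by fragment:
  CH3 → C:1 H:3
  CH2 → C:1 H:2
  CH2 → C:1 H:2
  CH2 → C:1 H:2
  CH2 → C:1 H:2
  CH2 → C:1 H:2
  CH2 → C:1 H:2
  CH2Cl → C:1 H:2 Cl:1
Element totals:
  C: 8
  H: 17
  Cl: 1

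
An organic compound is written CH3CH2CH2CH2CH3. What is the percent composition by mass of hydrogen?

16.76%

Atom tally by fragment:
  CH3 → C:1 H:3
  CH2 → C:1 H:2
  CH2 → C:1 H:2
  CH2 → C:1 H:2
  CH3 → C:1 H:3
Element totals:
  C: 5
  H: 12
Molecular formula: C5H12.
Molar mass = 72.151 g/mol.
Mass from H: 12 × 1.008 = 12.096 g/mol.
%H = 12.096 / 72.151 × 100 = 16.76%.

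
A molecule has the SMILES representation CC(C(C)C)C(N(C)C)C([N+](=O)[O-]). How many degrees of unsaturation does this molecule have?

1

Atom tally by fragment:
  CH3 → C:1 H:3
  CH(CH(CH3)2) → C:4 H:8
  CH(N(CH3)2) → C:3 H:7 N:1
  CH2NO2 → C:1 H:2 N:1 O:2
Element totals:
  C: 9
  H: 20
  N: 2
  O: 2
Molecular formula: C9H20N2O2.
DoU = (2C + 2 + N − H − X) / 2 = (2·9 + 2 + 2 − 20 − 0) / 2 = 1.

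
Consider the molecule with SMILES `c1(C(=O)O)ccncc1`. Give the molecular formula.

Atom tally by fragment:
  pyridine ring core → C:5 H:5 N:1
  (− 1 ring H displaced by substituents)
  + COOH → C:1 H:1 O:2
Element totals:
  C: 6
  H: 5
  N: 1
  O: 2

C6H5NO2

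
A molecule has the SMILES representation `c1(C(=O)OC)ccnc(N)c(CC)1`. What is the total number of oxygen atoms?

2

Atom tally by fragment:
  pyridine ring core → C:5 H:5 N:1
  (− 3 ring H displaced by substituents)
  + COOCH3 → C:2 H:3 O:2
  + NH2 → N:1 H:2
  + C2H5 → C:2 H:5
Element totals:
  C: 9
  H: 12
  N: 2
  O: 2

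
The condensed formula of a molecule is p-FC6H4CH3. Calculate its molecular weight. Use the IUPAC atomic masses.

110.13 g/mol

Element totals:
  C: 7
  H: 7
  F: 1
Molecular formula: C7H7F.
  M = 7(12.011) + 7(1.008) + 18.998
    = 84.077 + 7.056 + 18.998 = 110.131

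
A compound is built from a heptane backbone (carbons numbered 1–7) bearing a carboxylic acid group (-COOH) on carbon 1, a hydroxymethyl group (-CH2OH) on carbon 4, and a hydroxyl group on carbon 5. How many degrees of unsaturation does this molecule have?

Atom tally by fragment:
  HOOCCH2 → C:2 H:3 O:2
  CH2 → C:1 H:2
  CH2 → C:1 H:2
  CH(CH2OH) → C:2 H:4 O:1
  CH(OH) → C:1 H:2 O:1
  CH2 → C:1 H:2
  CH3 → C:1 H:3
Element totals:
  C: 9
  H: 18
  O: 4
Molecular formula: C9H18O4.
DoU = (2C + 2 + N − H − X) / 2 = (2·9 + 2 + 0 − 18 − 0) / 2 = 1.

1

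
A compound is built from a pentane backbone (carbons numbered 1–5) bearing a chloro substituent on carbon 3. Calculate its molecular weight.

Atom tally by fragment:
  CH3 → C:1 H:3
  CH2 → C:1 H:2
  CH(Cl) → C:1 H:1 Cl:1
  CH2 → C:1 H:2
  CH3 → C:1 H:3
Element totals:
  C: 5
  H: 11
  Cl: 1
Molecular formula: C5H11Cl.
  M = 5(12.011) + 11(1.008) + 35.45
    = 60.055 + 11.088 + 35.450 = 106.593

106.59 g/mol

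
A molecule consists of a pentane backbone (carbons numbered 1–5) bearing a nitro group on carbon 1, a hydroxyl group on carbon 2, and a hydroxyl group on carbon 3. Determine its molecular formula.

Atom tally by fragment:
  O2NCH2 → C:1 H:2 N:1 O:2
  CH(OH) → C:1 H:2 O:1
  CH(OH) → C:1 H:2 O:1
  CH2 → C:1 H:2
  CH3 → C:1 H:3
Element totals:
  C: 5
  H: 11
  N: 1
  O: 4

C5H11NO4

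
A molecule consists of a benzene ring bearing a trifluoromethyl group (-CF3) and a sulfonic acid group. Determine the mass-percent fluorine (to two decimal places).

Atom tally by fragment:
  benzene ring core → C:6 H:6
  (− 2 ring H displaced by substituents)
  + CF3 → C:1 F:3
  + SO3H → S:1 O:3 H:1
Element totals:
  C: 7
  H: 5
  F: 3
  O: 3
  S: 1
Molecular formula: C7H5F3O3S.
Molar mass = 226.168 g/mol.
Mass from F: 3 × 18.998 = 56.994 g/mol.
%F = 56.994 / 226.168 × 100 = 25.20%.

25.20%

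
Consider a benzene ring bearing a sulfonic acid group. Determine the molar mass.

158.17 g/mol

Atom tally by fragment:
  benzene ring core → C:6 H:6
  (− 1 ring H displaced by substituents)
  + SO3H → S:1 O:3 H:1
Element totals:
  C: 6
  H: 6
  O: 3
  S: 1
Molecular formula: C6H6O3S.
  M = 6(12.011) + 6(1.008) + 3(15.999) + 32.06
    = 72.066 + 6.048 + 47.997 + 32.060 = 158.171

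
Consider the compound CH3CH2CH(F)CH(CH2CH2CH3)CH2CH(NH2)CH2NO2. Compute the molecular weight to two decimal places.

220.29 g/mol

Atom tally by fragment:
  CH3 → C:1 H:3
  CH2 → C:1 H:2
  CH(F) → C:1 H:1 F:1
  CH(CH2CH2CH3) → C:4 H:8
  CH2 → C:1 H:2
  CH(NH2) → C:1 H:3 N:1
  CH2NO2 → C:1 H:2 N:1 O:2
Element totals:
  C: 10
  H: 21
  F: 1
  N: 2
  O: 2
Molecular formula: C10H21FN2O2.
  M = 10(12.011) + 21(1.008) + 18.998 + 2(14.007) + 2(15.999)
    = 120.110 + 21.168 + 18.998 + 28.014 + 31.998 = 220.288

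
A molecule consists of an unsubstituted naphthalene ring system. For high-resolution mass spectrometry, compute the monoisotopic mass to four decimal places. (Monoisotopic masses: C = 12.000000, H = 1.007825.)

128.0626

Atom tally by fragment:
  naphthalene ring system core → C:10 H:8
Element totals:
  C: 10
  H: 8
Molecular formula: C10H8.
  M = 10(12.0) + 8(1.007825)
    = 120.000000 + 8.062600 = 128.062600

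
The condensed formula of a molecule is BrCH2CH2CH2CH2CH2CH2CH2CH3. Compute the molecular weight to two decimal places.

193.13 g/mol

Atom tally by fragment:
  BrCH2 → C:1 H:2 Br:1
  CH2 → C:1 H:2
  CH2 → C:1 H:2
  CH2 → C:1 H:2
  CH2 → C:1 H:2
  CH2 → C:1 H:2
  CH2 → C:1 H:2
  CH3 → C:1 H:3
Element totals:
  C: 8
  H: 17
  Br: 1
Molecular formula: C8H17Br.
  M = 8(12.011) + 17(1.008) + 79.904
    = 96.088 + 17.136 + 79.904 = 193.128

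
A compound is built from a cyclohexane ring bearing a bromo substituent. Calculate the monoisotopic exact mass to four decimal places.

162.0044

Atom tally by fragment:
  cyclohexane ring core → C:6 H:12
  (− 1 ring H displaced by substituents)
  + Br → Br:1
Element totals:
  C: 6
  H: 11
  Br: 1
Molecular formula: C6H11Br.
  M = 6(12.0) + 11(1.007825) + 78.918338
    = 72.000000 + 11.086075 + 78.918338 = 162.004413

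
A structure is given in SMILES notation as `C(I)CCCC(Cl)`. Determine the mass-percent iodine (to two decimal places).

54.58%

Atom tally by fragment:
  ICH2 → C:1 H:2 I:1
  CH2 → C:1 H:2
  CH2 → C:1 H:2
  CH2 → C:1 H:2
  CH2Cl → C:1 H:2 Cl:1
Element totals:
  C: 5
  H: 10
  Cl: 1
  I: 1
Molecular formula: C5H10ClI.
Molar mass = 232.489 g/mol.
Mass from I: 1 × 126.904 = 126.904 g/mol.
%I = 126.904 / 232.489 × 100 = 54.58%.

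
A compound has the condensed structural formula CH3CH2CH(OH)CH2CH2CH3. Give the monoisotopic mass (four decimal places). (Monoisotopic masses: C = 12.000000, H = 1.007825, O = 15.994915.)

Atom tally by fragment:
  CH3 → C:1 H:3
  CH2 → C:1 H:2
  CH(OH) → C:1 H:2 O:1
  CH2 → C:1 H:2
  CH2 → C:1 H:2
  CH3 → C:1 H:3
Element totals:
  C: 6
  H: 14
  O: 1
Molecular formula: C6H14O.
  M = 6(12.0) + 14(1.007825) + 15.994915
    = 72.000000 + 14.109550 + 15.994915 = 102.104465

102.1045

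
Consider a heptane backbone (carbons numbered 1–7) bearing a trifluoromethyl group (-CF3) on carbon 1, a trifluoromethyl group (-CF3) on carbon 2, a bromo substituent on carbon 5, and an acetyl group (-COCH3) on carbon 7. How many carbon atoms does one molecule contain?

11

Atom tally by fragment:
  F3CCH2 → C:2 H:2 F:3
  CH(CF3) → C:2 H:1 F:3
  CH2 → C:1 H:2
  CH2 → C:1 H:2
  CH(Br) → C:1 H:1 Br:1
  CH2 → C:1 H:2
  CH2COCH3 → C:3 H:5 O:1
Element totals:
  C: 11
  H: 15
  Br: 1
  F: 6
  O: 1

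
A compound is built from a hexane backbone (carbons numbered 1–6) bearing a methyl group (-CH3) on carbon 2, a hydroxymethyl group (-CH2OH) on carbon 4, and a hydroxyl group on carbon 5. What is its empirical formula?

C4H9O

Atom tally by fragment:
  CH3 → C:1 H:3
  CH(CH3) → C:2 H:4
  CH2 → C:1 H:2
  CH(CH2OH) → C:2 H:4 O:1
  CH(OH) → C:1 H:2 O:1
  CH3 → C:1 H:3
Element totals:
  C: 8
  H: 18
  O: 2
Molecular formula: C8H18O2.
gcd of subscripts = 2; dividing each by 2:
  C: 8/2 = 4
  H: 18/2 = 9
  O: 2/2 = 1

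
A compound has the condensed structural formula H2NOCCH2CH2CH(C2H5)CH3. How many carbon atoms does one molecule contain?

7

Element totals:
  C: 7
  H: 15
  N: 1
  O: 1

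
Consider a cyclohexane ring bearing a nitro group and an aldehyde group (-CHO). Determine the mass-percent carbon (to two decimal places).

Atom tally by fragment:
  cyclohexane ring core → C:6 H:12
  (− 2 ring H displaced by substituents)
  + NO2 → N:1 O:2
  + CHO → C:1 H:1 O:1
Element totals:
  C: 7
  H: 11
  N: 1
  O: 3
Molecular formula: C7H11NO3.
Molar mass = 157.169 g/mol.
Mass from C: 7 × 12.011 = 84.077 g/mol.
%C = 84.077 / 157.169 × 100 = 53.49%.

53.49%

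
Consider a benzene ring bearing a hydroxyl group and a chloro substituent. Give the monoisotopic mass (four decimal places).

Atom tally by fragment:
  benzene ring core → C:6 H:6
  (− 2 ring H displaced by substituents)
  + OH → O:1 H:1
  + Cl → Cl:1
Element totals:
  C: 6
  H: 5
  Cl: 1
  O: 1
Molecular formula: C6H5ClO.
  M = 6(12.0) + 5(1.007825) + 34.968853 + 15.994915
    = 72.000000 + 5.039125 + 34.968853 + 15.994915 = 128.002893

128.0029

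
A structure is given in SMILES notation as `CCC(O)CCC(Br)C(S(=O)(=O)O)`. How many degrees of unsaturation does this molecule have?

0

Atom tally by fragment:
  CH3 → C:1 H:3
  CH2 → C:1 H:2
  CH(OH) → C:1 H:2 O:1
  CH2 → C:1 H:2
  CH2 → C:1 H:2
  CH(Br) → C:1 H:1 Br:1
  CH2SO3H → C:1 H:3 S:1 O:3
Element totals:
  C: 7
  H: 15
  Br: 1
  O: 4
  S: 1
Molecular formula: C7H15BrO4S.
DoU = (2C + 2 + N − H − X) / 2 = (2·7 + 2 + 0 − 15 − 1) / 2 = 0.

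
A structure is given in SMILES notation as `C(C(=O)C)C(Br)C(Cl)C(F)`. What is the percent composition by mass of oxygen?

Atom tally by fragment:
  CH3COCH2 → C:3 H:5 O:1
  CH(Br) → C:1 H:1 Br:1
  CH(Cl) → C:1 H:1 Cl:1
  CH2F → C:1 H:2 F:1
Element totals:
  C: 6
  H: 9
  Br: 1
  Cl: 1
  F: 1
  O: 1
Molecular formula: C6H9BrClFO.
Molar mass = 231.489 g/mol.
Mass from O: 1 × 15.999 = 15.999 g/mol.
%O = 15.999 / 231.489 × 100 = 6.91%.

6.91%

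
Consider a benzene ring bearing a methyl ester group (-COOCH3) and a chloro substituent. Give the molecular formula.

C8H7ClO2

Atom tally by fragment:
  benzene ring core → C:6 H:6
  (− 2 ring H displaced by substituents)
  + COOCH3 → C:2 H:3 O:2
  + Cl → Cl:1
Element totals:
  C: 8
  H: 7
  Cl: 1
  O: 2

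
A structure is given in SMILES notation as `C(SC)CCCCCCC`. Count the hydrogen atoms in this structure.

20

Atom tally by fragment:
  CH3SCH2 → C:2 H:5 S:1
  CH2 → C:1 H:2
  CH2 → C:1 H:2
  CH2 → C:1 H:2
  CH2 → C:1 H:2
  CH2 → C:1 H:2
  CH2 → C:1 H:2
  CH3 → C:1 H:3
Element totals:
  C: 9
  H: 20
  S: 1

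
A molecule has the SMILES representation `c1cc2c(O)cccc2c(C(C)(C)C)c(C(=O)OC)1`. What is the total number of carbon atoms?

Atom tally by fragment:
  naphthalene ring system core → C:10 H:8
  (− 3 ring H displaced by substituents)
  + OH → O:1 H:1
  + C(CH3)3 → C:4 H:9
  + COOCH3 → C:2 H:3 O:2
Element totals:
  C: 16
  H: 18
  O: 3

16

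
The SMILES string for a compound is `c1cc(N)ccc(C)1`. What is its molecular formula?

Atom tally by fragment:
  benzene ring core → C:6 H:6
  (− 2 ring H displaced by substituents)
  + NH2 → N:1 H:2
  + CH3 → C:1 H:3
Element totals:
  C: 7
  H: 9
  N: 1

C7H9N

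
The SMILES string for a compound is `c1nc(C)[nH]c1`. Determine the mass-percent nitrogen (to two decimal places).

34.12%

Atom tally by fragment:
  imidazole ring core → C:3 H:4 N:2
  (− 1 ring H displaced by substituents)
  + CH3 → C:1 H:3
Element totals:
  C: 4
  H: 6
  N: 2
Molecular formula: C4H6N2.
Molar mass = 82.106 g/mol.
Mass from N: 2 × 14.007 = 28.014 g/mol.
%N = 28.014 / 82.106 × 100 = 34.12%.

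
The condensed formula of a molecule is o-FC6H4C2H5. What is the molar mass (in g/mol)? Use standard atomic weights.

124.16 g/mol

Atom tally by fragment:
  benzene ring core → C:6 H:6
  (− 2 ring H displaced by substituents)
  + F → F:1
  + C2H5 → C:2 H:5
Element totals:
  C: 8
  H: 9
  F: 1
Molecular formula: C8H9F.
  M = 8(12.011) + 9(1.008) + 18.998
    = 96.088 + 9.072 + 18.998 = 124.158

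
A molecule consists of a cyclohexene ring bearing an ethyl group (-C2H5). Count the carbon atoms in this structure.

8

Atom tally by fragment:
  cyclohexene ring core → C:6 H:10
  (− 1 ring H displaced by substituents)
  + C2H5 → C:2 H:5
Element totals:
  C: 8
  H: 14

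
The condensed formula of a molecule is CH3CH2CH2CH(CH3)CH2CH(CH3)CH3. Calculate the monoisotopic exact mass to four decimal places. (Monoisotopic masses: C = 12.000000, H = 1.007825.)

128.1565

Element totals:
  C: 9
  H: 20
Molecular formula: C9H20.
  M = 9(12.0) + 20(1.007825)
    = 108.000000 + 20.156500 = 128.156500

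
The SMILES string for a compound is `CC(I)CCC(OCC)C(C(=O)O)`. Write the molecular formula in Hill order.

Atom tally by fragment:
  CH3 → C:1 H:3
  CH(I) → C:1 H:1 I:1
  CH2 → C:1 H:2
  CH2 → C:1 H:2
  CH(OC2H5) → C:3 H:6 O:1
  CH2COOH → C:2 H:3 O:2
Element totals:
  C: 9
  H: 17
  I: 1
  O: 3

C9H17IO3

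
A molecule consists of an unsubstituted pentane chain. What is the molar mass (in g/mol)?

Atom tally by fragment:
  CH3 → C:1 H:3
  CH2 → C:1 H:2
  CH2 → C:1 H:2
  CH2 → C:1 H:2
  CH3 → C:1 H:3
Element totals:
  C: 5
  H: 12
Molecular formula: C5H12.
  M = 5(12.011) + 12(1.008)
    = 60.055 + 12.096 = 72.151

72.15 g/mol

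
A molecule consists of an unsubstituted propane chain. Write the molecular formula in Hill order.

C3H8

Atom tally by fragment:
  CH3 → C:1 H:3
  CH2 → C:1 H:2
  CH3 → C:1 H:3
Element totals:
  C: 3
  H: 8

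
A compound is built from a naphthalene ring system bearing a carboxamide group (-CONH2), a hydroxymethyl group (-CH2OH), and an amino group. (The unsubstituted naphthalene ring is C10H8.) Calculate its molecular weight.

Atom tally by fragment:
  naphthalene ring system core → C:10 H:8
  (− 3 ring H displaced by substituents)
  + CONH2 → C:1 H:2 O:1 N:1
  + CH2OH → C:1 H:3 O:1
  + NH2 → N:1 H:2
Element totals:
  C: 12
  H: 12
  N: 2
  O: 2
Molecular formula: C12H12N2O2.
  M = 12(12.011) + 12(1.008) + 2(14.007) + 2(15.999)
    = 144.132 + 12.096 + 28.014 + 31.998 = 216.240

216.24 g/mol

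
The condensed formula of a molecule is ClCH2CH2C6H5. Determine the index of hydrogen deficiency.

Atom tally by fragment:
  ClCH2 → C:1 H:2 Cl:1
  CH2C6H5 → C:7 H:7
Element totals:
  C: 8
  H: 9
  Cl: 1
Molecular formula: C8H9Cl.
DoU = (2C + 2 + N − H − X) / 2 = (2·8 + 2 + 0 − 9 − 1) / 2 = 4.

4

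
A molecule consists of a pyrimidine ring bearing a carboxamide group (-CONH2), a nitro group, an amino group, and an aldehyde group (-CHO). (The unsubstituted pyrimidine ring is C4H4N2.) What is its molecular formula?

C6H5N5O4

Atom tally by fragment:
  pyrimidine ring core → C:4 H:4 N:2
  (− 4 ring H displaced by substituents)
  + CONH2 → C:1 H:2 O:1 N:1
  + NO2 → N:1 O:2
  + NH2 → N:1 H:2
  + CHO → C:1 H:1 O:1
Element totals:
  C: 6
  H: 5
  N: 5
  O: 4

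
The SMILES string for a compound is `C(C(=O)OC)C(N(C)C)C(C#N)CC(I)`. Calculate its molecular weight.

Atom tally by fragment:
  CH3OOCCH2 → C:3 H:5 O:2
  CH(N(CH3)2) → C:3 H:7 N:1
  CH(CN) → C:2 H:1 N:1
  CH2 → C:1 H:2
  CH2I → C:1 H:2 I:1
Element totals:
  C: 10
  H: 17
  I: 1
  N: 2
  O: 2
Molecular formula: C10H17IN2O2.
  M = 10(12.011) + 17(1.008) + 126.904 + 2(14.007) + 2(15.999)
    = 120.110 + 17.136 + 126.904 + 28.014 + 31.998 = 324.162

324.16 g/mol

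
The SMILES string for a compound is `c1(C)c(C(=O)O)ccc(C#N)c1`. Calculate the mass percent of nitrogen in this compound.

8.69%

Atom tally by fragment:
  benzene ring core → C:6 H:6
  (− 3 ring H displaced by substituents)
  + CH3 → C:1 H:3
  + COOH → C:1 H:1 O:2
  + CN → C:1 N:1
Element totals:
  C: 9
  H: 7
  N: 1
  O: 2
Molecular formula: C9H7NO2.
Molar mass = 161.160 g/mol.
Mass from N: 1 × 14.007 = 14.007 g/mol.
%N = 14.007 / 161.160 × 100 = 8.69%.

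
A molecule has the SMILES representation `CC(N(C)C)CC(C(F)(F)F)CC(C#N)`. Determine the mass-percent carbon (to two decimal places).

Atom tally by fragment:
  CH3 → C:1 H:3
  CH(N(CH3)2) → C:3 H:7 N:1
  CH2 → C:1 H:2
  CH(CF3) → C:2 H:1 F:3
  CH2 → C:1 H:2
  CH2CN → C:2 H:2 N:1
Element totals:
  C: 10
  H: 17
  F: 3
  N: 2
Molecular formula: C10H17F3N2.
Molar mass = 222.254 g/mol.
Mass from C: 10 × 12.011 = 120.110 g/mol.
%C = 120.110 / 222.254 × 100 = 54.04%.

54.04%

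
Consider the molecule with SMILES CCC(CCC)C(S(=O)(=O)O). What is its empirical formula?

Atom tally by fragment:
  CH3 → C:1 H:3
  CH2 → C:1 H:2
  CH(CH2CH2CH3) → C:4 H:8
  CH2SO3H → C:1 H:3 S:1 O:3
Element totals:
  C: 7
  H: 16
  O: 3
  S: 1
Molecular formula: C7H16O3S.
gcd of subscripts (7, 16, 3, 1) = 1, so the empirical formula equals the molecular formula.

C7H16O3S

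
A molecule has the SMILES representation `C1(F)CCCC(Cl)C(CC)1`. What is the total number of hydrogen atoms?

Atom tally by fragment:
  cyclohexane ring core → C:6 H:12
  (− 3 ring H displaced by substituents)
  + F → F:1
  + Cl → Cl:1
  + C2H5 → C:2 H:5
Element totals:
  C: 8
  H: 14
  Cl: 1
  F: 1

14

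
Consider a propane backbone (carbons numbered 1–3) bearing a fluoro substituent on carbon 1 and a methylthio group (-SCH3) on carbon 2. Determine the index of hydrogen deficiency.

Atom tally by fragment:
  FCH2 → C:1 H:2 F:1
  CH(SCH3) → C:2 H:4 S:1
  CH3 → C:1 H:3
Element totals:
  C: 4
  H: 9
  F: 1
  S: 1
Molecular formula: C4H9FS.
DoU = (2C + 2 + N − H − X) / 2 = (2·4 + 2 + 0 − 9 − 1) / 2 = 0.

0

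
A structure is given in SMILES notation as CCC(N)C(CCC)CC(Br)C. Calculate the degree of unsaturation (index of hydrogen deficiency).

Atom tally by fragment:
  CH3 → C:1 H:3
  CH2 → C:1 H:2
  CH(NH2) → C:1 H:3 N:1
  CH(CH2CH2CH3) → C:4 H:8
  CH2 → C:1 H:2
  CH(Br) → C:1 H:1 Br:1
  CH3 → C:1 H:3
Element totals:
  C: 10
  H: 22
  Br: 1
  N: 1
Molecular formula: C10H22BrN.
DoU = (2C + 2 + N − H − X) / 2 = (2·10 + 2 + 1 − 22 − 1) / 2 = 0.

0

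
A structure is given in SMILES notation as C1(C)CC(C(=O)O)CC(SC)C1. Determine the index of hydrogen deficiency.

2

Atom tally by fragment:
  cyclohexane ring core → C:6 H:12
  (− 3 ring H displaced by substituents)
  + CH3 → C:1 H:3
  + COOH → C:1 H:1 O:2
  + SCH3 → C:1 H:3 S:1
Element totals:
  C: 9
  H: 16
  O: 2
  S: 1
Molecular formula: C9H16O2S.
DoU = (2C + 2 + N − H − X) / 2 = (2·9 + 2 + 0 − 16 − 0) / 2 = 2.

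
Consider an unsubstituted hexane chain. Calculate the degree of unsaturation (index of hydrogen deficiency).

0

Atom tally by fragment:
  CH3 → C:1 H:3
  CH2 → C:1 H:2
  CH2 → C:1 H:2
  CH2 → C:1 H:2
  CH2 → C:1 H:2
  CH3 → C:1 H:3
Element totals:
  C: 6
  H: 14
Molecular formula: C6H14.
DoU = (2C + 2 + N − H − X) / 2 = (2·6 + 2 + 0 − 14 − 0) / 2 = 0.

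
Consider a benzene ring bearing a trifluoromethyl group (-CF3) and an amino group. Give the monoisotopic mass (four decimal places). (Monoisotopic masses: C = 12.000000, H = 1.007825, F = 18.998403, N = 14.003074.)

Atom tally by fragment:
  benzene ring core → C:6 H:6
  (− 2 ring H displaced by substituents)
  + CF3 → C:1 F:3
  + NH2 → N:1 H:2
Element totals:
  C: 7
  H: 6
  F: 3
  N: 1
Molecular formula: C7H6F3N.
  M = 7(12.0) + 6(1.007825) + 3(18.998403) + 14.003074
    = 84.000000 + 6.046950 + 56.995209 + 14.003074 = 161.045233

161.0452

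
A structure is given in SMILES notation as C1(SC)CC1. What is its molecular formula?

Atom tally by fragment:
  cyclopropane ring core → C:3 H:6
  (− 1 ring H displaced by substituents)
  + SCH3 → C:1 H:3 S:1
Element totals:
  C: 4
  H: 8
  S: 1

C4H8S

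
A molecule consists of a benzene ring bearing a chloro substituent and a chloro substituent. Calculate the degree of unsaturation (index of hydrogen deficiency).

Atom tally by fragment:
  benzene ring core → C:6 H:6
  (− 2 ring H displaced by substituents)
  + Cl → Cl:1
  + Cl → Cl:1
Element totals:
  C: 6
  H: 4
  Cl: 2
Molecular formula: C6H4Cl2.
DoU = (2C + 2 + N − H − X) / 2 = (2·6 + 2 + 0 − 4 − 2) / 2 = 4.

4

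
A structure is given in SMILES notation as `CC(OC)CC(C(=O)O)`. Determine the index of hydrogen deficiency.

Atom tally by fragment:
  CH3 → C:1 H:3
  CH(OCH3) → C:2 H:4 O:1
  CH2 → C:1 H:2
  CH2COOH → C:2 H:3 O:2
Element totals:
  C: 6
  H: 12
  O: 3
Molecular formula: C6H12O3.
DoU = (2C + 2 + N − H − X) / 2 = (2·6 + 2 + 0 − 12 − 0) / 2 = 1.

1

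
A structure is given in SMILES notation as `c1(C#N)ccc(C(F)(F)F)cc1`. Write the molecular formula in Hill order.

C8H4F3N

Atom tally by fragment:
  benzene ring core → C:6 H:6
  (− 2 ring H displaced by substituents)
  + CN → C:1 N:1
  + CF3 → C:1 F:3
Element totals:
  C: 8
  H: 4
  F: 3
  N: 1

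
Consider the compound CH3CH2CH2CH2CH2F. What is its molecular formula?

Element totals:
  C: 5
  H: 11
  F: 1

C5H11F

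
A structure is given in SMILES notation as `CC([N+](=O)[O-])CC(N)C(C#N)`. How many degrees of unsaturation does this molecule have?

Atom tally by fragment:
  CH3 → C:1 H:3
  CH(NO2) → C:1 H:1 N:1 O:2
  CH2 → C:1 H:2
  CH(NH2) → C:1 H:3 N:1
  CH2CN → C:2 H:2 N:1
Element totals:
  C: 6
  H: 11
  N: 3
  O: 2
Molecular formula: C6H11N3O2.
DoU = (2C + 2 + N − H − X) / 2 = (2·6 + 2 + 3 − 11 − 0) / 2 = 3.

3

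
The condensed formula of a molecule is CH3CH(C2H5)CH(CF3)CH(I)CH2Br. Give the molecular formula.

Element totals:
  C: 8
  H: 13
  Br: 1
  F: 3
  I: 1

C8H13BrF3I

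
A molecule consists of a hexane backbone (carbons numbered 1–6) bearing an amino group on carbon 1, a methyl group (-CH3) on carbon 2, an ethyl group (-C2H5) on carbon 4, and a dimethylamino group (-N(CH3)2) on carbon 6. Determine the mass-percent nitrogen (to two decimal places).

15.03%

Atom tally by fragment:
  H2NCH2 → C:1 H:4 N:1
  CH(CH3) → C:2 H:4
  CH2 → C:1 H:2
  CH(C2H5) → C:3 H:6
  CH2 → C:1 H:2
  CH2N(CH3)2 → C:3 H:8 N:1
Element totals:
  C: 11
  H: 26
  N: 2
Molecular formula: C11H26N2.
Molar mass = 186.343 g/mol.
Mass from N: 2 × 14.007 = 28.014 g/mol.
%N = 28.014 / 186.343 × 100 = 15.03%.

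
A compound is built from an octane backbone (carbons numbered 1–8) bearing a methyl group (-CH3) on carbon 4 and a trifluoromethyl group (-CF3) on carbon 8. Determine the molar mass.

196.26 g/mol

Atom tally by fragment:
  CH3 → C:1 H:3
  CH2 → C:1 H:2
  CH2 → C:1 H:2
  CH(CH3) → C:2 H:4
  CH2 → C:1 H:2
  CH2 → C:1 H:2
  CH2 → C:1 H:2
  CH2CF3 → C:2 H:2 F:3
Element totals:
  C: 10
  H: 19
  F: 3
Molecular formula: C10H19F3.
  M = 10(12.011) + 19(1.008) + 3(18.998)
    = 120.110 + 19.152 + 56.994 = 196.256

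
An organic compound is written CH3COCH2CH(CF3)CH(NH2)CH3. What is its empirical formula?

C7H12F3NO

Atom tally by fragment:
  CH3COCH2 → C:3 H:5 O:1
  CH(CF3) → C:2 H:1 F:3
  CH(NH2) → C:1 H:3 N:1
  CH3 → C:1 H:3
Element totals:
  C: 7
  H: 12
  F: 3
  N: 1
  O: 1
Molecular formula: C7H12F3NO.
gcd of subscripts (7, 3, 12, 1, 1) = 1, so the empirical formula equals the molecular formula.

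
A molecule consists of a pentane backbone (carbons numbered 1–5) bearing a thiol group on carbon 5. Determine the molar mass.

Atom tally by fragment:
  CH3 → C:1 H:3
  CH2 → C:1 H:2
  CH2 → C:1 H:2
  CH2 → C:1 H:2
  CH2SH → C:1 H:3 S:1
Element totals:
  C: 5
  H: 12
  S: 1
Molecular formula: C5H12S.
  M = 5(12.011) + 12(1.008) + 32.06
    = 60.055 + 12.096 + 32.060 = 104.211

104.21 g/mol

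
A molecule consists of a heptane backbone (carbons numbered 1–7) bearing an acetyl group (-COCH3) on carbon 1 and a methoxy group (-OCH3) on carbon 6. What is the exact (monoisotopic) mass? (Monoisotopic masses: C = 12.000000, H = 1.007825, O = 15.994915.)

172.1463

Atom tally by fragment:
  CH3COCH2 → C:3 H:5 O:1
  CH2 → C:1 H:2
  CH2 → C:1 H:2
  CH2 → C:1 H:2
  CH2 → C:1 H:2
  CH(OCH3) → C:2 H:4 O:1
  CH3 → C:1 H:3
Element totals:
  C: 10
  H: 20
  O: 2
Molecular formula: C10H20O2.
  M = 10(12.0) + 20(1.007825) + 2(15.994915)
    = 120.000000 + 20.156500 + 31.989830 = 172.146330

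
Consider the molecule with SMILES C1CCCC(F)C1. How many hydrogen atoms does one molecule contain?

11

Atom tally by fragment:
  cyclohexane ring core → C:6 H:12
  (− 1 ring H displaced by substituents)
  + F → F:1
Element totals:
  C: 6
  H: 11
  F: 1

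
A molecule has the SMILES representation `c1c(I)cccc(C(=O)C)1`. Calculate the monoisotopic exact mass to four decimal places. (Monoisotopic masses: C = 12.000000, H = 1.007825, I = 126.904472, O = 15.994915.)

245.9542

Atom tally by fragment:
  benzene ring core → C:6 H:6
  (− 2 ring H displaced by substituents)
  + I → I:1
  + COCH3 → C:2 H:3 O:1
Element totals:
  C: 8
  H: 7
  I: 1
  O: 1
Molecular formula: C8H7IO.
  M = 8(12.0) + 7(1.007825) + 126.904472 + 15.994915
    = 96.000000 + 7.054775 + 126.904472 + 15.994915 = 245.954162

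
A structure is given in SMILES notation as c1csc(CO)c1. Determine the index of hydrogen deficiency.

3

Atom tally by fragment:
  thiophene ring core → C:4 H:4 S:1
  (− 1 ring H displaced by substituents)
  + CH2OH → C:1 H:3 O:1
Element totals:
  C: 5
  H: 6
  O: 1
  S: 1
Molecular formula: C5H6OS.
DoU = (2C + 2 + N − H − X) / 2 = (2·5 + 2 + 0 − 6 − 0) / 2 = 3.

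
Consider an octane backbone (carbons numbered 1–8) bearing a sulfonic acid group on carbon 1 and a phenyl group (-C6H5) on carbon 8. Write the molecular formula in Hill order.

C14H22O3S

Atom tally by fragment:
  HO3SCH2 → C:1 H:3 S:1 O:3
  CH2 → C:1 H:2
  CH2 → C:1 H:2
  CH2 → C:1 H:2
  CH2 → C:1 H:2
  CH2 → C:1 H:2
  CH2 → C:1 H:2
  CH2C6H5 → C:7 H:7
Element totals:
  C: 14
  H: 22
  O: 3
  S: 1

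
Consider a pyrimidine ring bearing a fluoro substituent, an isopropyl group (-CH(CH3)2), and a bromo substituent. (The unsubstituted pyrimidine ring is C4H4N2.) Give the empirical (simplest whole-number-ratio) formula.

C7H8BrFN2

Atom tally by fragment:
  pyrimidine ring core → C:4 H:4 N:2
  (− 3 ring H displaced by substituents)
  + F → F:1
  + CH(CH3)2 → C:3 H:7
  + Br → Br:1
Element totals:
  C: 7
  H: 8
  Br: 1
  F: 1
  N: 2
Molecular formula: C7H8BrFN2.
gcd of subscripts (1, 7, 1, 8, 2) = 1, so the empirical formula equals the molecular formula.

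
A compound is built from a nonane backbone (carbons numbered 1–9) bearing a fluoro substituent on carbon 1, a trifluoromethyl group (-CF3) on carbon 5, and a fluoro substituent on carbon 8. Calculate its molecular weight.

Atom tally by fragment:
  FCH2 → C:1 H:2 F:1
  CH2 → C:1 H:2
  CH2 → C:1 H:2
  CH2 → C:1 H:2
  CH(CF3) → C:2 H:1 F:3
  CH2 → C:1 H:2
  CH2 → C:1 H:2
  CH(F) → C:1 H:1 F:1
  CH3 → C:1 H:3
Element totals:
  C: 10
  H: 17
  F: 5
Molecular formula: C10H17F5.
  M = 10(12.011) + 17(1.008) + 5(18.998)
    = 120.110 + 17.136 + 94.990 = 232.236

232.24 g/mol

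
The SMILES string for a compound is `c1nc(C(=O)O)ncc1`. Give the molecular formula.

C5H4N2O2

Atom tally by fragment:
  pyrimidine ring core → C:4 H:4 N:2
  (− 1 ring H displaced by substituents)
  + COOH → C:1 H:1 O:2
Element totals:
  C: 5
  H: 4
  N: 2
  O: 2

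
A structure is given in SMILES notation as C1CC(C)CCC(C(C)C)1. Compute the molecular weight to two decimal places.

Atom tally by fragment:
  cyclohexane ring core → C:6 H:12
  (− 2 ring H displaced by substituents)
  + CH3 → C:1 H:3
  + CH(CH3)2 → C:3 H:7
Element totals:
  C: 10
  H: 20
Molecular formula: C10H20.
  M = 10(12.011) + 20(1.008)
    = 120.110 + 20.160 = 140.270

140.27 g/mol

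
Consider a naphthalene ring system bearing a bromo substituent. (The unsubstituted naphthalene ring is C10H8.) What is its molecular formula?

Atom tally by fragment:
  naphthalene ring system core → C:10 H:8
  (− 1 ring H displaced by substituents)
  + Br → Br:1
Element totals:
  C: 10
  H: 7
  Br: 1

C10H7Br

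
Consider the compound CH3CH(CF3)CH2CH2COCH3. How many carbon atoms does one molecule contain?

Atom tally by fragment:
  CH3 → C:1 H:3
  CH(CF3) → C:2 H:1 F:3
  CH2 → C:1 H:2
  CH2COCH3 → C:3 H:5 O:1
Element totals:
  C: 7
  H: 11
  F: 3
  O: 1

7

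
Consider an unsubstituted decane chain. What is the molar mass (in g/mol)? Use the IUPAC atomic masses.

Atom tally by fragment:
  CH3 → C:1 H:3
  CH2 → C:1 H:2
  CH2 → C:1 H:2
  CH2 → C:1 H:2
  CH2 → C:1 H:2
  CH2 → C:1 H:2
  CH2 → C:1 H:2
  CH2 → C:1 H:2
  CH2 → C:1 H:2
  CH3 → C:1 H:3
Element totals:
  C: 10
  H: 22
Molecular formula: C10H22.
  M = 10(12.011) + 22(1.008)
    = 120.110 + 22.176 = 142.286

142.29 g/mol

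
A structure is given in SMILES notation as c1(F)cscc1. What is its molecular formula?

C4H3FS

Atom tally by fragment:
  thiophene ring core → C:4 H:4 S:1
  (− 1 ring H displaced by substituents)
  + F → F:1
Element totals:
  C: 4
  H: 3
  F: 1
  S: 1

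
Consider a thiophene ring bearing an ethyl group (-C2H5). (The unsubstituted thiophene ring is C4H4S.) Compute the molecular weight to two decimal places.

Atom tally by fragment:
  thiophene ring core → C:4 H:4 S:1
  (− 1 ring H displaced by substituents)
  + C2H5 → C:2 H:5
Element totals:
  C: 6
  H: 8
  S: 1
Molecular formula: C6H8S.
  M = 6(12.011) + 8(1.008) + 32.06
    = 72.066 + 8.064 + 32.060 = 112.190

112.19 g/mol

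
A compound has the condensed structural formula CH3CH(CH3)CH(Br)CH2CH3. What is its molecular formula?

C6H13Br

Element totals:
  C: 6
  H: 13
  Br: 1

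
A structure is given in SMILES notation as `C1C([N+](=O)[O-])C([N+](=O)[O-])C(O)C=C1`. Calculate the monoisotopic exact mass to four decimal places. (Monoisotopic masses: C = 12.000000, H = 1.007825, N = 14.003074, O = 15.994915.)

Atom tally by fragment:
  cyclohexene ring core → C:6 H:10
  (− 3 ring H displaced by substituents)
  + NO2 → N:1 O:2
  + NO2 → N:1 O:2
  + OH → O:1 H:1
Element totals:
  C: 6
  H: 8
  N: 2
  O: 5
Molecular formula: C6H8N2O5.
  M = 6(12.0) + 8(1.007825) + 2(14.003074) + 5(15.994915)
    = 72.000000 + 8.062600 + 28.006148 + 79.974575 = 188.043323

188.0433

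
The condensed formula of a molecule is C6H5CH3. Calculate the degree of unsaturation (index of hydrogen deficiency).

Atom tally by fragment:
  benzene ring core → C:6 H:6
  (− 1 ring H displaced by substituents)
  + CH3 → C:1 H:3
Element totals:
  C: 7
  H: 8
Molecular formula: C7H8.
DoU = (2C + 2 + N − H − X) / 2 = (2·7 + 2 + 0 − 8 − 0) / 2 = 4.

4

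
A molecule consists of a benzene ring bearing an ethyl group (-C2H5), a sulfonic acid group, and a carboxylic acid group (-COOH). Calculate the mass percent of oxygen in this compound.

34.75%

Atom tally by fragment:
  benzene ring core → C:6 H:6
  (− 3 ring H displaced by substituents)
  + C2H5 → C:2 H:5
  + SO3H → S:1 O:3 H:1
  + COOH → C:1 H:1 O:2
Element totals:
  C: 9
  H: 10
  O: 5
  S: 1
Molecular formula: C9H10O5S.
Molar mass = 230.234 g/mol.
Mass from O: 5 × 15.999 = 79.995 g/mol.
%O = 79.995 / 230.234 × 100 = 34.75%.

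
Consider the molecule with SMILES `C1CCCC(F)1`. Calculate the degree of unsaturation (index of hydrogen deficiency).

1

Atom tally by fragment:
  cyclopentane ring core → C:5 H:10
  (− 1 ring H displaced by substituents)
  + F → F:1
Element totals:
  C: 5
  H: 9
  F: 1
Molecular formula: C5H9F.
DoU = (2C + 2 + N − H − X) / 2 = (2·5 + 2 + 0 − 9 − 1) / 2 = 1.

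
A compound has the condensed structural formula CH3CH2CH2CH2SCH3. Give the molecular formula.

Element totals:
  C: 5
  H: 12
  S: 1

C5H12S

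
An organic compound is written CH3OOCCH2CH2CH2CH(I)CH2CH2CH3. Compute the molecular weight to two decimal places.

284.14 g/mol

Atom tally by fragment:
  CH3OOCCH2 → C:3 H:5 O:2
  CH2 → C:1 H:2
  CH2 → C:1 H:2
  CH(I) → C:1 H:1 I:1
  CH2 → C:1 H:2
  CH2 → C:1 H:2
  CH3 → C:1 H:3
Element totals:
  C: 9
  H: 17
  I: 1
  O: 2
Molecular formula: C9H17IO2.
  M = 9(12.011) + 17(1.008) + 126.904 + 2(15.999)
    = 108.099 + 17.136 + 126.904 + 31.998 = 284.137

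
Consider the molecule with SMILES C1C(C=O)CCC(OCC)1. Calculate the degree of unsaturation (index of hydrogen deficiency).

Atom tally by fragment:
  cyclopentane ring core → C:5 H:10
  (− 2 ring H displaced by substituents)
  + CHO → C:1 H:1 O:1
  + OC2H5 → C:2 H:5 O:1
Element totals:
  C: 8
  H: 14
  O: 2
Molecular formula: C8H14O2.
DoU = (2C + 2 + N − H − X) / 2 = (2·8 + 2 + 0 − 14 − 0) / 2 = 2.

2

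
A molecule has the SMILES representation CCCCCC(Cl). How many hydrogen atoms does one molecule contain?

Atom tally by fragment:
  CH3 → C:1 H:3
  CH2 → C:1 H:2
  CH2 → C:1 H:2
  CH2 → C:1 H:2
  CH2 → C:1 H:2
  CH2Cl → C:1 H:2 Cl:1
Element totals:
  C: 6
  H: 13
  Cl: 1

13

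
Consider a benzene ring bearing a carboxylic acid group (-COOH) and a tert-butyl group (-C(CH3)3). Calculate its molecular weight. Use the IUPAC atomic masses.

Atom tally by fragment:
  benzene ring core → C:6 H:6
  (− 2 ring H displaced by substituents)
  + COOH → C:1 H:1 O:2
  + C(CH3)3 → C:4 H:9
Element totals:
  C: 11
  H: 14
  O: 2
Molecular formula: C11H14O2.
  M = 11(12.011) + 14(1.008) + 2(15.999)
    = 132.121 + 14.112 + 31.998 = 178.231

178.23 g/mol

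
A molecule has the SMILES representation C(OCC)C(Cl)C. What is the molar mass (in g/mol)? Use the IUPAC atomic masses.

Atom tally by fragment:
  C2H5OCH2 → C:3 H:7 O:1
  CH(Cl) → C:1 H:1 Cl:1
  CH3 → C:1 H:3
Element totals:
  C: 5
  H: 11
  Cl: 1
  O: 1
Molecular formula: C5H11ClO.
  M = 5(12.011) + 11(1.008) + 35.45 + 15.999
    = 60.055 + 11.088 + 35.450 + 15.999 = 122.592

122.59 g/mol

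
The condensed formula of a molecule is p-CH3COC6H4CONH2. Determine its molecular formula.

C9H9NO2

Element totals:
  C: 9
  H: 9
  N: 1
  O: 2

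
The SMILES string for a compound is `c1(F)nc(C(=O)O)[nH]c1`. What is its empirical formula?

Atom tally by fragment:
  imidazole ring core → C:3 H:4 N:2
  (− 2 ring H displaced by substituents)
  + F → F:1
  + COOH → C:1 H:1 O:2
Element totals:
  C: 4
  H: 3
  F: 1
  N: 2
  O: 2
Molecular formula: C4H3FN2O2.
gcd of subscripts (4, 1, 3, 2, 2) = 1, so the empirical formula equals the molecular formula.

C4H3FN2O2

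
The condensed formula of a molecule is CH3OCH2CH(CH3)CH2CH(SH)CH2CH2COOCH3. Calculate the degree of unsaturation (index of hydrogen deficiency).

Element totals:
  C: 10
  H: 20
  O: 3
  S: 1
Molecular formula: C10H20O3S.
DoU = (2C + 2 + N − H − X) / 2 = (2·10 + 2 + 0 − 20 − 0) / 2 = 1.

1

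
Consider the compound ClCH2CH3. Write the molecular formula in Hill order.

Element totals:
  C: 2
  H: 5
  Cl: 1

C2H5Cl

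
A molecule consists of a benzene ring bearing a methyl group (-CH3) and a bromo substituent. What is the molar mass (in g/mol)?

Atom tally by fragment:
  benzene ring core → C:6 H:6
  (− 2 ring H displaced by substituents)
  + CH3 → C:1 H:3
  + Br → Br:1
Element totals:
  C: 7
  H: 7
  Br: 1
Molecular formula: C7H7Br.
  M = 7(12.011) + 7(1.008) + 79.904
    = 84.077 + 7.056 + 79.904 = 171.037

171.04 g/mol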